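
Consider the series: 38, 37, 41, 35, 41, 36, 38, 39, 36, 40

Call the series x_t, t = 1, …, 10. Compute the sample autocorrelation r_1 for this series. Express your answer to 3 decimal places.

-0.805

Mean x̄ = (38 + 37 + 41 + 35 + 41 + 36 + 38 + 39 + 36 + 40)/10 = 38.1000
Numerator Σ_{t=1}^{9}(x_t−x̄)(x_{t+1}−x̄) = -32.9100
Denominator Σ(x_t−x̄)² = 40.9000
r_1 = -32.9100 / 40.9000 = -0.805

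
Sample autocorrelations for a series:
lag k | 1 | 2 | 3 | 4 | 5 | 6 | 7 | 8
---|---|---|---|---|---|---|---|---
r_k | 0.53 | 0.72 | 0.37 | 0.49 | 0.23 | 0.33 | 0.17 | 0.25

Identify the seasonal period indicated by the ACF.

2

The largest autocorrelation is r_2 = 0.72; the remaining lags stay at or below 0.53.
The dominant spike at lag 2 indicates a seasonal period of 2.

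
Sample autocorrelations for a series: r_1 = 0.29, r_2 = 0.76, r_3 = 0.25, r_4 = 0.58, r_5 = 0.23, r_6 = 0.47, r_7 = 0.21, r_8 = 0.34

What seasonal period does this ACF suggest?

2

The largest autocorrelation is r_2 = 0.76, with weaker echoes at lags 4 (0.58), 6 (0.47) and 8 (0.34); the remaining lags stay at or below 0.29.
The dominant spike at lag 2 indicates a seasonal period of 2.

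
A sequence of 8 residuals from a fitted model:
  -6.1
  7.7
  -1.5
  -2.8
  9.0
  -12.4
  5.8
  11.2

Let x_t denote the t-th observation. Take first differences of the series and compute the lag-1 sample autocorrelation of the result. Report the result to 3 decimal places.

-0.567

First differences Δx: 13.8, -9.2, -1.3, 11.8, -21.4, 18.2, 5.4
Mean of differences = 2.4714
Numerator Σ(Δx_t−Δx̄)(Δx_{t+1}−Δx̄) = -675.4722
Denominator Σ(Δx_t−Δx̄)² = 1191.6143
r_1(Δx) = -675.4722 / 1191.6143 = -0.567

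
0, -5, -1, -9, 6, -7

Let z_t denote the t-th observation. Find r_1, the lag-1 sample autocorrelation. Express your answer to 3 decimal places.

Mean z̄ = (0 − 5 − 1 − 9 + 6 − 7)/6 = -2.6667
Deviations from mean: 2.6667, -2.3333, 1.6667, -6.3333, 8.6667, -4.3333
Numerator Σ_{t=1}^{5}(z_t−z̄)(z_{t+1}−z̄) = -113.1111
Denominator Σ(z_t−z̄)² = 149.3333
r_1 = -113.1111 / 149.3333 = -0.757

-0.757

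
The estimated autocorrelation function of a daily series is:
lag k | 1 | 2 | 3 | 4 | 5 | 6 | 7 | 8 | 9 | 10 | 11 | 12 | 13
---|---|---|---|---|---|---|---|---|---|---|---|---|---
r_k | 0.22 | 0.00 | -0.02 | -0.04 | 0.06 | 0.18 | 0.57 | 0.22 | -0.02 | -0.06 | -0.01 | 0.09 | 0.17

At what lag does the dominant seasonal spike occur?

7

The largest autocorrelation is r_7 = 0.57; the remaining lags stay at or below 0.22.
The dominant spike at lag 7 indicates a seasonal period of 7.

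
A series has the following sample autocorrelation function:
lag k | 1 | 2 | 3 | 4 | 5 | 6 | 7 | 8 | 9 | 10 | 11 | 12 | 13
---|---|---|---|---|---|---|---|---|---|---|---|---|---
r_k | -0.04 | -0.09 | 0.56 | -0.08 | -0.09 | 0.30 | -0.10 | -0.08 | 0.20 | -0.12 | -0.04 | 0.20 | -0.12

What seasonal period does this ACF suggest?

The largest autocorrelation is r_3 = 0.56, with weaker echoes at lags 6 (0.30), 9 (0.20) and 12 (0.20); the remaining lags stay at or below -0.04.
The dominant spike at lag 3 indicates a seasonal period of 3.

3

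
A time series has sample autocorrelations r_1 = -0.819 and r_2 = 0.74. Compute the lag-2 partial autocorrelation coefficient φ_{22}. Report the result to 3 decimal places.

0.210

φ_{22} = (r_2 − r_1²) / (1 − r_1²)
r_1² = (-0.819)² = 0.670761
Numerator = 0.74 − 0.6708 = 0.0692; denominator = 1 − 0.6708 = 0.3292
φ_{22} = 0.0692 / 0.3292 = 0.210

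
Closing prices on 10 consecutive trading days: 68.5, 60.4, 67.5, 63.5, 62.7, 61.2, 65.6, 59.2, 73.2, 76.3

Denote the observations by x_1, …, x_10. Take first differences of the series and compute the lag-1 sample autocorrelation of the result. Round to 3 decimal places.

-0.442

First differences Δx: -8.1, 7.1, -4.0, -0.8, -1.5, 4.4, -6.4, 14.0, 3.1
Mean of differences = 0.8667
Numerator Σ(Δx_t−Δx̄)(Δx_{t+1}−Δx̄) = -174.3144
Denominator Σ(Δx_t−Δx̄)² = 394.0800
r_1(Δx) = -174.3144 / 394.0800 = -0.442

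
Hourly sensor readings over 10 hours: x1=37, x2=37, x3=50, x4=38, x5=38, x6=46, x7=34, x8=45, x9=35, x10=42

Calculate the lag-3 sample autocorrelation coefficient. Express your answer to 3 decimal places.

0.130

Mean x̄ = (37 + 37 + 50 + 38 + 38 + 46 + 34 + 45 + 35 + 42)/10 = 40.2000
Numerator Σ_{t=1}^{7}(x_t−x̄)(x_{t+3}−x̄) = 32.6800
Denominator Σ(x_t−x̄)² = 251.6000
r_3 = 32.6800 / 251.6000 = 0.130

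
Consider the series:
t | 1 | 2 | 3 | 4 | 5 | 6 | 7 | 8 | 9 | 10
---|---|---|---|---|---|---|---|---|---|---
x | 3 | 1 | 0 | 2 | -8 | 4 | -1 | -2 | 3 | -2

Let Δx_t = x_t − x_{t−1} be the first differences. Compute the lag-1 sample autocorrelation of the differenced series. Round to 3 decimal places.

-0.687

First differences Δx: -2, -1, 2, -10, 12, -5, -1, 5, -5
Mean of differences = -0.5556
Numerator Σ(Δx_t−Δx̄)(Δx_{t+1}−Δx̄) = -224.1975
Denominator Σ(Δx_t−Δx̄)² = 326.2222
r_1(Δx) = -224.1975 / 326.2222 = -0.687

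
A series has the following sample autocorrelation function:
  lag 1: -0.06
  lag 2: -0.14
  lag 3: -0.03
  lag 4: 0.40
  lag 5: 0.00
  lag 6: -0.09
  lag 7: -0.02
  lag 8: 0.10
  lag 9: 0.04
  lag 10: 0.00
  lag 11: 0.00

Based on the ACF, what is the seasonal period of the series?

The largest autocorrelation is r_4 = 0.40; the remaining lags stay at or below 0.10.
The dominant spike at lag 4 indicates a seasonal period of 4.

4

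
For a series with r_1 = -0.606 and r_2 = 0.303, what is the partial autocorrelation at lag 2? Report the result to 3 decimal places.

φ_{22} = (r_2 − r_1²) / (1 − r_1²)
r_1² = (-0.606)² = 0.367236
Numerator = 0.303 − 0.3672 = -0.0642; denominator = 1 − 0.3672 = 0.6328
φ_{22} = -0.0642 / 0.6328 = -0.102

-0.102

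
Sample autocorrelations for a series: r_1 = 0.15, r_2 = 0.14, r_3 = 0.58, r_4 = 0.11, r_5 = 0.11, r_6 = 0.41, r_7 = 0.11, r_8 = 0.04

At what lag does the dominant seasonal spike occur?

The largest autocorrelation is r_3 = 0.58, with a weaker echo at lag 6 (0.41); the remaining lags stay at or below 0.15.
The dominant spike at lag 3 indicates a seasonal period of 3.

3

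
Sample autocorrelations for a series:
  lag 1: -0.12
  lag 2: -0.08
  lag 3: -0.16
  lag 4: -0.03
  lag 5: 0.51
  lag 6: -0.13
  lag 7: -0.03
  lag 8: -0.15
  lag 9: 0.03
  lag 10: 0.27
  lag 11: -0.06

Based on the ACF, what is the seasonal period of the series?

5

The largest autocorrelation is r_5 = 0.51, with a weaker echo at lag 10 (0.27); the remaining lags stay at or below 0.03.
The dominant spike at lag 5 indicates a seasonal period of 5.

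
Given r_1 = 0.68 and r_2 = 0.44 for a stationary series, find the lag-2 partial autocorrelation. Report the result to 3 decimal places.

φ_{22} = (r_2 − r_1²) / (1 − r_1²)
r_1² = (0.68)² = 0.4624
Numerator = 0.44 − 0.4624 = -0.0224; denominator = 1 − 0.4624 = 0.5376
φ_{22} = -0.0224 / 0.5376 = -0.042

-0.042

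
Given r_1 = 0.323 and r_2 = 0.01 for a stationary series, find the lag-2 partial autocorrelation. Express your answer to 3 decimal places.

φ_{22} = (r_2 − r_1²) / (1 − r_1²)
r_1² = (0.323)² = 0.104329
Numerator = 0.01 − 0.1043 = -0.0943; denominator = 1 − 0.1043 = 0.8957
φ_{22} = -0.0943 / 0.8957 = -0.105

-0.105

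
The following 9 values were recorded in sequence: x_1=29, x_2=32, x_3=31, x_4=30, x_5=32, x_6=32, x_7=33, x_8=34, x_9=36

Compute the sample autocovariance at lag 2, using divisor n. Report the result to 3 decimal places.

0.800

Mean x̄ = (29 + 32 + 31 + 30 + 32 + 32 + 33 + 34 + 36)/9 = 32.1111
Σ_{t=1}^{7}(x_t−x̄)(x_{t+2}−x̄) = 7.1975
γ_2 = 7.1975 / 9 = 0.800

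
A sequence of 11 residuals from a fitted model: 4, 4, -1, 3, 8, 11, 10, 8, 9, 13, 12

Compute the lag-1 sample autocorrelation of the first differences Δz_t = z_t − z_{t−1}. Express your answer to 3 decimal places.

0.045

First differences Δz: 0, -5, 4, 5, 3, -1, -2, 1, 4, -1
Mean of differences = 0.8000
Numerator Σ(Δz_t−Δz̄)(Δz_{t+1}−Δz̄) = 4.1600
Denominator Σ(Δz_t−Δz̄)² = 91.6000
r_1(Δz) = 4.1600 / 91.6000 = 0.045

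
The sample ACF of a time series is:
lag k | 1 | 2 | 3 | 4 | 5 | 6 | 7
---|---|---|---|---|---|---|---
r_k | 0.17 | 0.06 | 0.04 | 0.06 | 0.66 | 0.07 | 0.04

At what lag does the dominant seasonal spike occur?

5

The largest autocorrelation is r_5 = 0.66; the remaining lags stay at or below 0.17.
The dominant spike at lag 5 indicates a seasonal period of 5.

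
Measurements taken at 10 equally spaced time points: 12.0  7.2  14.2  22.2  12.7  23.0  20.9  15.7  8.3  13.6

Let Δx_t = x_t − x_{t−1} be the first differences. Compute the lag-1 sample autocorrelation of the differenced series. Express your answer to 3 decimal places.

First differences Δx: -4.8, 7.0, 8.0, -9.5, 10.3, -2.1, -5.2, -7.4, 5.3
Mean of differences = 0.1778
Numerator Σ(Δx_t−Δx̄)(Δx_{t+1}−Δx̄) = -163.1272
Denominator Σ(Δx_t−Δx̄)² = 446.3956
r_1(Δx) = -163.1272 / 446.3956 = -0.365

-0.365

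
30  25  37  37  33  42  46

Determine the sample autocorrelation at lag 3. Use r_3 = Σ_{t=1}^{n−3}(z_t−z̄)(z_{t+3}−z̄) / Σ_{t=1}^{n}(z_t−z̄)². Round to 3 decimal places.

0.142

Mean z̄ = (30 + 25 + 37 + 37 + 33 + 42 + 46)/7 = 35.7143
Σ(z_t−z̄)(z_{t+3}−z̄) = (-7.3469) + (29.0816) + (8.0816) + (13.2245) = 43.0408
Denominator Σ(z_t−z̄)² = 303.4286
r_3 = 43.0408 / 303.4286 = 0.142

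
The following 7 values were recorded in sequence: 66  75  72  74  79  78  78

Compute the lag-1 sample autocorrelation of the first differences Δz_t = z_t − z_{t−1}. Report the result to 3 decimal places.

-0.396

First differences Δz: 9, -3, 2, 5, -1, 0
Mean of differences = 2.0000
Numerator Σ(Δz_t−Δz̄)(Δz_{t+1}−Δz̄) = -38.0000
Denominator Σ(Δz_t−Δz̄)² = 96.0000
r_1(Δz) = -38.0000 / 96.0000 = -0.396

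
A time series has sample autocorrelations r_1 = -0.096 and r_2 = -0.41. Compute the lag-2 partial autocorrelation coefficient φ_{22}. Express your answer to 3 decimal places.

-0.423

φ_{22} = (r_2 − r_1²) / (1 − r_1²)
r_1² = (-0.096)² = 0.009216
Numerator = -0.41 − 0.0092 = -0.4192; denominator = 1 − 0.0092 = 0.9908
φ_{22} = -0.4192 / 0.9908 = -0.423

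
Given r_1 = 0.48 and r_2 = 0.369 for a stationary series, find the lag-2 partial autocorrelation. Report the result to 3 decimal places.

φ_{22} = (r_2 − r_1²) / (1 − r_1²)
r_1² = (0.48)² = 0.2304
Numerator = 0.369 − 0.2304 = 0.1386; denominator = 1 − 0.2304 = 0.7696
φ_{22} = 0.1386 / 0.7696 = 0.180

0.180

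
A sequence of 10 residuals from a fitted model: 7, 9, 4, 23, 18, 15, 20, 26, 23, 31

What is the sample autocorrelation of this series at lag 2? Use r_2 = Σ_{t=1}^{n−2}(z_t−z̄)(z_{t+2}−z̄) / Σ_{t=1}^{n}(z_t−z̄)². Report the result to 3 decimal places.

0.264

Mean z̄ = (7 + 9 + 4 + 23 + 18 + 15 + 20 + 26 + 23 + 31)/10 = 17.6000
Numerator Σ_{t=1}^{8}(z_t−z̄)(z_{t+2}−z̄) = 182.8800
Denominator Σ(z_t−z̄)² = 692.4000
r_2 = 182.8800 / 692.4000 = 0.264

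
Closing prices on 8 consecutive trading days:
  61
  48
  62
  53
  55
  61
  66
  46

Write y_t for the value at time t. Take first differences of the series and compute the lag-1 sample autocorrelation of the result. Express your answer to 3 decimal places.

-0.398

First differences Δy: -13, 14, -9, 2, 6, 5, -20
Mean of differences = -2.1429
Numerator Σ(Δy_t−Δȳ)(Δy_{t+1}−Δȳ) = -350.0204
Denominator Σ(Δy_t−Δȳ)² = 878.8571
r_1(Δy) = -350.0204 / 878.8571 = -0.398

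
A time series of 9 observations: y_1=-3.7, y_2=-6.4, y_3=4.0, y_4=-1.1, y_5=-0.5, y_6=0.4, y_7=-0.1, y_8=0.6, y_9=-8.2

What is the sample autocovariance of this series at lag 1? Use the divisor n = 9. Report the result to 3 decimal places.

-2.104

Mean ȳ = (-3.7 − 6.4 + 4.0 − 1.1 − 0.5 + 0.4 − 0.1 + 0.6 − 8.2)/9 = -1.6667
Σ_{t=1}^{8}(y_t−ȳ)(y_{t+1}−ȳ) = -18.9344
γ_1 = -18.9344 / 9 = -2.104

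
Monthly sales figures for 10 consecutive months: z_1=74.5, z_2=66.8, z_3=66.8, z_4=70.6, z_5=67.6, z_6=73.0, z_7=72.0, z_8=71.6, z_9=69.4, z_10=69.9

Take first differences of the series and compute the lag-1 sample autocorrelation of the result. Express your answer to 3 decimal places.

-0.274

First differences Δz: -7.7, 0.0, 3.8, -3.0, 5.4, -1.0, -0.4, -2.2, 0.5
Mean of differences = -0.5111
Numerator Σ(Δz_t−Δz̄)(Δz_{t+1}−Δz̄) = -31.7523
Denominator Σ(Δz_t−Δz̄)² = 115.7889
r_1(Δz) = -31.7523 / 115.7889 = -0.274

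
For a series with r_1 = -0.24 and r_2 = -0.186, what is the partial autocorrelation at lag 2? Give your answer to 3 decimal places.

-0.258

φ_{22} = (r_2 − r_1²) / (1 − r_1²)
r_1² = (-0.24)² = 0.0576
Numerator = -0.186 − 0.0576 = -0.2436; denominator = 1 − 0.0576 = 0.9424
φ_{22} = -0.2436 / 0.9424 = -0.258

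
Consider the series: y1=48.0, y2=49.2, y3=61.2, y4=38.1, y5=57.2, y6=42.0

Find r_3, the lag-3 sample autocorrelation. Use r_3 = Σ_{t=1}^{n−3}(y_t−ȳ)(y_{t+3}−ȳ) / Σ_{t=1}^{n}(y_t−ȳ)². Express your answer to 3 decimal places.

Mean ȳ = (48.0 + 49.2 + 61.2 + 38.1 + 57.2 + 42.0)/6 = 49.2833
Deviations from mean: -1.2833, -0.0833, 11.9167, -11.1833, 7.9167, -7.2833
Numerator Σ_{t=1}^{3}(y_t−ȳ)(y_{t+3}−ȳ) = -73.1008
Denominator Σ(y_t−ȳ)² = 384.4483
r_3 = -73.1008 / 384.4483 = -0.190

-0.190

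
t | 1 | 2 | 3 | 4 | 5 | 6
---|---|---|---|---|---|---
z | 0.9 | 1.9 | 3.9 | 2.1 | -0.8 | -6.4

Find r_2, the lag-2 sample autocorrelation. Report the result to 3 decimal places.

Mean z̄ = (0.9 + 1.9 + 3.9 + 2.1 − 0.8 − 6.4)/6 = 0.2667
Σ(z_t−z̄)(z_{t+2}−z̄) = (2.3011) + (2.9944) + (-3.8756) + (-12.2222) = -10.8022
Denominator Σ(z_t−z̄)² = 65.2133
r_2 = -10.8022 / 65.2133 = -0.166

-0.166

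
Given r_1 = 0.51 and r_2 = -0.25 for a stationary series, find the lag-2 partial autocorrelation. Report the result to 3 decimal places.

φ_{22} = (r_2 − r_1²) / (1 − r_1²)
r_1² = (0.51)² = 0.2601
Numerator = -0.25 − 0.2601 = -0.5101; denominator = 1 − 0.2601 = 0.7399
φ_{22} = -0.5101 / 0.7399 = -0.689

-0.689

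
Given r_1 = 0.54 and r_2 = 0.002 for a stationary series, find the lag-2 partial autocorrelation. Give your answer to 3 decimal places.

-0.409

φ_{22} = (r_2 − r_1²) / (1 − r_1²)
r_1² = (0.54)² = 0.2916
Numerator = 0.002 − 0.2916 = -0.2896; denominator = 1 − 0.2916 = 0.7084
φ_{22} = -0.2896 / 0.7084 = -0.409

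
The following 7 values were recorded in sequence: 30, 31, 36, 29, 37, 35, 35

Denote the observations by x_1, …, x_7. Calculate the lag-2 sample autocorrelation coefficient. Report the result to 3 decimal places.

0.162

Mean x̄ = (30 + 31 + 36 + 29 + 37 + 35 + 35)/7 = 33.2857
Σ(x_t−x̄)(x_{t+2}−x̄) = (-8.9184) + (9.7959) + (10.0816) + (-7.3469) + (6.3673) = 9.9796
Denominator Σ(x_t−x̄)² = 61.4286
r_2 = 9.9796 / 61.4286 = 0.162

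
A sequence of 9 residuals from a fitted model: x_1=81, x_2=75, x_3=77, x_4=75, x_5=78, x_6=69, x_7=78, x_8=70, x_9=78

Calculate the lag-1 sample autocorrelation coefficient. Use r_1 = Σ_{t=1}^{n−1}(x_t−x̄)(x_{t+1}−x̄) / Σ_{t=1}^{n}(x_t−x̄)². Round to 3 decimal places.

-0.520

Mean x̄ = (81 + 75 + 77 + 75 + 78 + 69 + 78 + 70 + 78)/9 = 75.6667
Numerator Σ_{t=1}^{8}(x_t−x̄)(x_{t+1}−x̄) = -64.4444
Denominator Σ(x_t−x̄)² = 124.0000
r_1 = -64.4444 / 124.0000 = -0.520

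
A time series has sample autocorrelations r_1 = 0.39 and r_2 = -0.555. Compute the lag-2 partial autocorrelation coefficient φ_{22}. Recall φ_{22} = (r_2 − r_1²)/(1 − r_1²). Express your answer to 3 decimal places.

φ_{22} = (r_2 − r_1²) / (1 − r_1²)
r_1² = (0.39)² = 0.1521
Numerator = -0.555 − 0.1521 = -0.7071; denominator = 1 − 0.1521 = 0.8479
φ_{22} = -0.7071 / 0.8479 = -0.834

-0.834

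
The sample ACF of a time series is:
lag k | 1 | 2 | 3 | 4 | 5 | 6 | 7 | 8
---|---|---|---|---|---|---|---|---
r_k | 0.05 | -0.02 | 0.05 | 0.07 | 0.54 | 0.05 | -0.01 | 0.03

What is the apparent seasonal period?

The largest autocorrelation is r_5 = 0.54; the remaining lags stay at or below 0.07.
The dominant spike at lag 5 indicates a seasonal period of 5.

5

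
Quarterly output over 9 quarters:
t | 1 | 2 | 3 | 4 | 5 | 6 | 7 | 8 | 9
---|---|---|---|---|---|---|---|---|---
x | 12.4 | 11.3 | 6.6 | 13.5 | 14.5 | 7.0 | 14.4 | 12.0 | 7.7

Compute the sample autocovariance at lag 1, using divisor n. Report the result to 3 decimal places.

-3.417

Mean x̄ = (12.4 + 11.3 + 6.6 + 13.5 + 14.5 + 7.0 + 14.4 + 12.0 + 7.7)/9 = 11.0444
Σ_{t=1}^{8}(x_t−x̄)(x_{t+1}−x̄) = -30.7542
γ_1 = -30.7542 / 9 = -3.417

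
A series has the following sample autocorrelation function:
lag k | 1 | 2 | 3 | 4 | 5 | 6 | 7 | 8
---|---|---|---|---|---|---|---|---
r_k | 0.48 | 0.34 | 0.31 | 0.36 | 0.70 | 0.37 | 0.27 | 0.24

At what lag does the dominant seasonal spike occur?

The largest autocorrelation is r_5 = 0.70; the remaining lags stay at or below 0.48. The elevated value at lag 1 (0.48), dropping to 0.34 at lag 2, reflects decaying short-term dependence rather than seasonality.
The dominant spike at lag 5 indicates a seasonal period of 5.

5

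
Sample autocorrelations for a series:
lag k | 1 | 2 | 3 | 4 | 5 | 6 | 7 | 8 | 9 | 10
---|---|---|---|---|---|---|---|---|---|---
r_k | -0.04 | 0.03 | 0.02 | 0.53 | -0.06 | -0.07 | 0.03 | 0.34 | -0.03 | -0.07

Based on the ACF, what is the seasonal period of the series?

4

The largest autocorrelation is r_4 = 0.53, with a weaker echo at lag 8 (0.34); the remaining lags stay at or below 0.03.
The dominant spike at lag 4 indicates a seasonal period of 4.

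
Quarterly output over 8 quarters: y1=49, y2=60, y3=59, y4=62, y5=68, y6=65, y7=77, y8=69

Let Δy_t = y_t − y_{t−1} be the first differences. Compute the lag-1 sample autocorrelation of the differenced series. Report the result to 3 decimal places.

-0.620

First differences Δy: 11, -1, 3, 6, -3, 12, -8
Mean of differences = 2.8571
Numerator Σ(Δy_t−Δȳ)(Δy_{t+1}−Δȳ) = -202.7347
Denominator Σ(Δy_t−Δȳ)² = 326.8571
r_1(Δy) = -202.7347 / 326.8571 = -0.620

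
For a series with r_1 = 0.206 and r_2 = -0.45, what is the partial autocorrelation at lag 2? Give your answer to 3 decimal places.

φ_{22} = (r_2 − r_1²) / (1 − r_1²)
r_1² = (0.206)² = 0.042436
Numerator = -0.45 − 0.0424 = -0.4924; denominator = 1 − 0.0424 = 0.9576
φ_{22} = -0.4924 / 0.9576 = -0.514

-0.514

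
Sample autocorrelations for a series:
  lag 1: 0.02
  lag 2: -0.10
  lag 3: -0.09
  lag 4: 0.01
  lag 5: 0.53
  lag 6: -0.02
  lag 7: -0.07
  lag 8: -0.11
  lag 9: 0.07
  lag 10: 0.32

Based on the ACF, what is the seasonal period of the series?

5

The largest autocorrelation is r_5 = 0.53, with a weaker echo at lag 10 (0.32); the remaining lags stay at or below 0.07.
The dominant spike at lag 5 indicates a seasonal period of 5.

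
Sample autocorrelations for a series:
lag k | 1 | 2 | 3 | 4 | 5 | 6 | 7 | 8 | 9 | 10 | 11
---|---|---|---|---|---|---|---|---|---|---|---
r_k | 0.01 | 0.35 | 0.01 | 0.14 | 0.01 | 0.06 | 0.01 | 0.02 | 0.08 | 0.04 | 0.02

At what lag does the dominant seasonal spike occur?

The largest autocorrelation is r_2 = 0.35; the remaining lags stay at or below 0.14.
The dominant spike at lag 2 indicates a seasonal period of 2.

2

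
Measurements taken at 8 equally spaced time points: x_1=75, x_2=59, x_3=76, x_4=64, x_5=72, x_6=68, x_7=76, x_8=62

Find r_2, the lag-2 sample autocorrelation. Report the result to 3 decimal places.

0.459

Mean x̄ = (75 + 59 + 76 + 64 + 72 + 68 + 76 + 62)/8 = 69.0000
Deviations from mean: 6.0000, -10.0000, 7.0000, -5.0000, 3.0000, -1.0000, 7.0000, -7.0000
Σ(x_t−x̄)(x_{t+2}−x̄) = (42.0000) + (50.0000) + (21.0000) + (5.0000) + (21.0000) + (7.0000) = 146.0000
Denominator Σ(x_t−x̄)² = 318.0000
r_2 = 146.0000 / 318.0000 = 0.459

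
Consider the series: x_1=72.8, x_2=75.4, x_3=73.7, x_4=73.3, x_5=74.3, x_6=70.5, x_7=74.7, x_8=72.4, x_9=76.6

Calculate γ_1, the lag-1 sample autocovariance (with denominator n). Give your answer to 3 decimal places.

Mean x̄ = (72.8 + 75.4 + 73.7 + 73.3 + 74.3 + 70.5 + 74.7 + 72.4 + 76.6)/9 = 73.7444
Σ_{t=1}^{8}(x_t−x̄)(x_{t+1}−x̄) = -11.8909
γ_1 = -11.8909 / 9 = -1.321

-1.321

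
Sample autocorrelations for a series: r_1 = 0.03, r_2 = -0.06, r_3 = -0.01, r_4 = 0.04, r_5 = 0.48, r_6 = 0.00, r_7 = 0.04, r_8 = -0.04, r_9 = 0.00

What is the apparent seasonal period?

The largest autocorrelation is r_5 = 0.48; the remaining lags stay at or below 0.04.
The dominant spike at lag 5 indicates a seasonal period of 5.

5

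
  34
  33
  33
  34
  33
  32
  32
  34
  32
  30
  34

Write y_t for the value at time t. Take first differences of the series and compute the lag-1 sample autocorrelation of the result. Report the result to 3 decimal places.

First differences Δy: -1, 0, 1, -1, -1, 0, 2, -2, -2, 4
Mean of differences = 0.0000
Numerator Σ(Δy_t−Δȳ)(Δy_{t+1}−Δȳ) = -8.0000
Denominator Σ(Δy_t−Δȳ)² = 32.0000
r_1(Δy) = -8.0000 / 32.0000 = -0.250

-0.250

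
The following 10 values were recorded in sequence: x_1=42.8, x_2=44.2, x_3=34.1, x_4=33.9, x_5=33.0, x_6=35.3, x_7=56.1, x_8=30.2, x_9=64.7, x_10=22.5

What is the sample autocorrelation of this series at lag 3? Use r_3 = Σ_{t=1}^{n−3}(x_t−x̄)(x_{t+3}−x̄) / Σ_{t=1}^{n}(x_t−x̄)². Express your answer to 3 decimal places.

-0.311

Mean x̄ = (42.8 + 44.2 + 34.1 + 33.9 + 33.0 + 35.3 + 56.1 + 30.2 + 64.7 + 22.5)/10 = 39.6800
Numerator Σ_{t=1}^{7}(x_t−x̄)(x_{t+3}−x̄) = -447.0512
Denominator Σ(x_t−x̄)² = 1439.1560
r_3 = -447.0512 / 1439.1560 = -0.311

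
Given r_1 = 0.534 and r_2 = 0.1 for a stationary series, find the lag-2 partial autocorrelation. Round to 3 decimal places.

φ_{22} = (r_2 − r_1²) / (1 − r_1²)
r_1² = (0.534)² = 0.285156
Numerator = 0.1 − 0.2852 = -0.1852; denominator = 1 − 0.2852 = 0.7148
φ_{22} = -0.1852 / 0.7148 = -0.259

-0.259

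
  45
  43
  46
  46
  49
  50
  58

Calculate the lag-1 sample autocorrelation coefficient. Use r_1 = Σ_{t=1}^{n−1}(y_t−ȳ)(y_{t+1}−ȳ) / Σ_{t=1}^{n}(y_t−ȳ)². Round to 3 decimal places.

Mean ȳ = (45 + 43 + 46 + 46 + 49 + 50 + 58)/7 = 48.1429
Deviations from mean: -3.1429, -5.1429, -2.1429, -2.1429, 0.8571, 1.8571, 9.8571
Numerator Σ_{t=1}^{6}(y_t−ȳ)(y_{t+1}−ȳ) = 49.8367
Denominator Σ(y_t−ȳ)² = 146.8571
r_1 = 49.8367 / 146.8571 = 0.339

0.339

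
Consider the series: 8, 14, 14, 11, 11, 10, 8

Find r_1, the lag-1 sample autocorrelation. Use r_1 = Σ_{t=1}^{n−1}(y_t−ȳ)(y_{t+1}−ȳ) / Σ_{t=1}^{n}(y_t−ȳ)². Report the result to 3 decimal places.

0.100

Mean ȳ = (8 + 14 + 14 + 11 + 11 + 10 + 8)/7 = 10.8571
Σ(y_t−ȳ)(y_{t+1}−ȳ) = (-8.9796) + (9.8776) + (0.4490) + (0.0204) + (-0.1224) + (2.4490) = 3.6939
Denominator Σ(y_t−ȳ)² = 36.8571
r_1 = 3.6939 / 36.8571 = 0.100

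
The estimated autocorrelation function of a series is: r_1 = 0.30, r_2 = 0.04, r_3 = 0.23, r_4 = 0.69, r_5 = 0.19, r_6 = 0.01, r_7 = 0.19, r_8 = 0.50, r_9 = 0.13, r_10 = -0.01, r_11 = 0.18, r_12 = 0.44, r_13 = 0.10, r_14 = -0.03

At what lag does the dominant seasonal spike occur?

The largest autocorrelation is r_4 = 0.69, with weaker echoes at lags 8 (0.50) and 12 (0.44); the remaining lags stay at or below 0.30. The elevated value at lag 1 (0.30), dropping to 0.04 at lag 2, reflects decaying short-term dependence rather than seasonality.
The dominant spike at lag 4 indicates a seasonal period of 4.

4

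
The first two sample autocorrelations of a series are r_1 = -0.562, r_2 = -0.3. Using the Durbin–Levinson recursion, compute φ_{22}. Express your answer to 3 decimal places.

-0.900

φ_{22} = (r_2 − r_1²) / (1 − r_1²)
r_1² = (-0.562)² = 0.315844
Numerator = -0.3 − 0.3158 = -0.6158; denominator = 1 − 0.3158 = 0.6842
φ_{22} = -0.6158 / 0.6842 = -0.900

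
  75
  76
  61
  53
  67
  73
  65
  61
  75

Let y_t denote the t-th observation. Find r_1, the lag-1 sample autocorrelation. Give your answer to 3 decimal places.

Mean ȳ = (75 + 76 + 61 + 53 + 67 + 73 + 65 + 61 + 75)/9 = 67.3333
Numerator Σ_{t=1}^{8}(y_t−ȳ)(y_{t+1}−ȳ) = 58.2222
Denominator Σ(y_t−ȳ)² = 516.0000
r_1 = 58.2222 / 516.0000 = 0.113

0.113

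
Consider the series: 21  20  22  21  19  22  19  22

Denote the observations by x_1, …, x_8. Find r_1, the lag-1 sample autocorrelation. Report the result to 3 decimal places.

-0.679

Mean x̄ = (21 + 20 + 22 + 21 + 19 + 22 + 19 + 22)/8 = 20.7500
Σ(x_t−x̄)(x_{t+1}−x̄) = (-0.1875) + (-0.9375) + (0.3125) + (-0.4375) + (-2.1875) + (-2.1875) + (-2.1875) = -7.8125
Denominator Σ(x_t−x̄)² = 11.5000
r_1 = -7.8125 / 11.5000 = -0.679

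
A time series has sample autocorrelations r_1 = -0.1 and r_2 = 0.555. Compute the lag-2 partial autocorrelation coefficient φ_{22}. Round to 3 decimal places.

0.551

φ_{22} = (r_2 − r_1²) / (1 − r_1²)
r_1² = (-0.1)² = 0.01
Numerator = 0.555 − 0.0100 = 0.5450; denominator = 1 − 0.0100 = 0.9900
φ_{22} = 0.5450 / 0.9900 = 0.551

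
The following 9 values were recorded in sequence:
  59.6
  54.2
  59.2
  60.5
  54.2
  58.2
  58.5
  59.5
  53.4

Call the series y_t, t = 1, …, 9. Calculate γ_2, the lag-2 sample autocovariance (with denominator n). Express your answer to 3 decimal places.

Mean ȳ = (59.6 + 54.2 + 59.2 + 60.5 + 54.2 + 58.2 + 58.5 + 59.5 + 53.4)/9 = 57.4778
Σ_{t=1}^{7}(y_t−ȳ)(y_{t+2}−ȳ) = -15.7721
γ_2 = -15.7721 / 9 = -1.752

-1.752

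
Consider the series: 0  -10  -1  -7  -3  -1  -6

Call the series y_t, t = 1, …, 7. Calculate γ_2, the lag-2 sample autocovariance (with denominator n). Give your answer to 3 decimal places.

Mean ȳ = (0 − 10 − 1 − 7 − 3 − 1 − 6)/7 = -4.0000
Σ_{t=1}^{5}(y_t−ȳ)(y_{t+2}−ȳ) = 22.0000
γ_2 = 22.0000 / 7 = 3.143

3.143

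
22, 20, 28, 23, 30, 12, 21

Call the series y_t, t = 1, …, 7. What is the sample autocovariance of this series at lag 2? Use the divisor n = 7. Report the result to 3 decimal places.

Mean ȳ = (22 + 20 + 28 + 23 + 30 + 12 + 21)/7 = 22.2857
Deviations: -0.2857, -2.2857, 5.7143, 0.7143, 7.7143, -10.2857, -1.2857
Σ_{t=1}^{5}(y_t−ȳ)(y_{t+2}−ȳ) = 23.5510
γ_2 = 23.5510 / 7 = 3.364

3.364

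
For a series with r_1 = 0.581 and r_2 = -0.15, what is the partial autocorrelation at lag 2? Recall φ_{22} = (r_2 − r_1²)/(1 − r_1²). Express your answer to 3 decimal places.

φ_{22} = (r_2 − r_1²) / (1 − r_1²)
r_1² = (0.581)² = 0.337561
Numerator = -0.15 − 0.3376 = -0.4876; denominator = 1 − 0.3376 = 0.6624
φ_{22} = -0.4876 / 0.6624 = -0.736

-0.736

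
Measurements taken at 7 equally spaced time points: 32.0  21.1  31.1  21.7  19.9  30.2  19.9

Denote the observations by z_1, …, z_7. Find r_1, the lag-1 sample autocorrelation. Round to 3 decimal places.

Mean z̄ = (32.0 + 21.1 + 31.1 + 21.7 + 19.9 + 30.2 + 19.9)/7 = 25.1286
Deviations from mean: 6.8714, -4.0286, 5.9714, -3.4286, -5.2286, 5.0714, -5.2286
Σ(z_t−z̄)(z_{t+1}−z̄) = (-27.6820) + (-24.0563) + (-20.4735) + (17.9265) + (-26.5163) + (-26.5163) = -107.3180
Denominator Σ(z_t−z̄)² = 191.2543
r_1 = -107.3180 / 191.2543 = -0.561

-0.561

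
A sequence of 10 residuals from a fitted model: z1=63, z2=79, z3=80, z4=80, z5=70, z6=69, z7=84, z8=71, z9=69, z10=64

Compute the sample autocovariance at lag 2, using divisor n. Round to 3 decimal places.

-12.642

Mean z̄ = (63 + 79 + 80 + 80 + 70 + 69 + 84 + 71 + 69 + 64)/10 = 72.9000
Σ_{t=1}^{8}(z_t−z̄)(z_{t+2}−z̄) = -126.4200
γ_2 = -126.4200 / 10 = -12.642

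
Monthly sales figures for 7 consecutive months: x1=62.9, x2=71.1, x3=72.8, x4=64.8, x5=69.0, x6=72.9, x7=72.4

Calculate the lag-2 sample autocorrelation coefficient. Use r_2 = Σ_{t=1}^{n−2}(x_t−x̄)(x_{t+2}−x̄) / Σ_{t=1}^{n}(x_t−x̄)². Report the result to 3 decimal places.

-0.489

Mean x̄ = (62.9 + 71.1 + 72.8 + 64.8 + 69.0 + 72.9 + 72.4)/7 = 69.4143
Σ(x_t−x̄)(x_{t+2}−x̄) = (-22.0555) + (-7.7784) + (-1.4027) + (-16.0841) + (-1.2369) = -48.5576
Denominator Σ(x_t−x̄)² = 99.2686
r_2 = -48.5576 / 99.2686 = -0.489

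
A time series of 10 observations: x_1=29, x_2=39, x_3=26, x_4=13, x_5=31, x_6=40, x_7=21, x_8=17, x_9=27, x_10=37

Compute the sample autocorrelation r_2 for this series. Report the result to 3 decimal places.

Mean x̄ = (29 + 39 + 26 + 13 + 31 + 40 + 21 + 17 + 27 + 37)/10 = 28.0000
Numerator Σ_{t=1}^{8}(x_t−x̄)(x_{t+2}−x̄) = -598.0000
Denominator Σ(x_t−x̄)² = 756.0000
r_2 = -598.0000 / 756.0000 = -0.791

-0.791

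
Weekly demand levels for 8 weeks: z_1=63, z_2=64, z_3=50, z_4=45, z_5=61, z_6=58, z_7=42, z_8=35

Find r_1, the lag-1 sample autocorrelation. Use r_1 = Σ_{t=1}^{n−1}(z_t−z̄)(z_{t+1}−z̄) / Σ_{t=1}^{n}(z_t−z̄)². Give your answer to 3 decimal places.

Mean z̄ = (63 + 64 + 50 + 45 + 61 + 58 + 42 + 35)/8 = 52.2500
Deviations from mean: 10.7500, 11.7500, -2.2500, -7.2500, 8.7500, 5.7500, -10.2500, -17.2500
Numerator Σ_{t=1}^{7}(z_t−z̄)(z_{t+1}−z̄) = 220.9375
Denominator Σ(z_t−z̄)² = 823.5000
r_1 = 220.9375 / 823.5000 = 0.268

0.268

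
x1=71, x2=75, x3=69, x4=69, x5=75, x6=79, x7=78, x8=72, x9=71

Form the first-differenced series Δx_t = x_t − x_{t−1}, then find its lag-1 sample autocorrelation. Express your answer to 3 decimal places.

First differences Δx: 4, -6, 0, 6, 4, -1, -6, -1
Mean of differences = 0.0000
Numerator Σ(Δx_t−Δx̄)(Δx_{t+1}−Δx̄) = 8.0000
Denominator Σ(Δx_t−Δx̄)² = 142.0000
r_1(Δx) = 8.0000 / 142.0000 = 0.056

0.056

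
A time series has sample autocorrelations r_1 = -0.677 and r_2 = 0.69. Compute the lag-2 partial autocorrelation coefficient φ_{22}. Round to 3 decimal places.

0.428

φ_{22} = (r_2 − r_1²) / (1 − r_1²)
r_1² = (-0.677)² = 0.458329
Numerator = 0.69 − 0.4583 = 0.2317; denominator = 1 − 0.4583 = 0.5417
φ_{22} = 0.2317 / 0.5417 = 0.428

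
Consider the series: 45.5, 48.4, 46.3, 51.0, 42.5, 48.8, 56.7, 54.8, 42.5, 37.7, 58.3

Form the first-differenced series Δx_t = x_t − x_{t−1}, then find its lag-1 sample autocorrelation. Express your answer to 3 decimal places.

-0.099

First differences Δx: 2.9, -2.1, 4.7, -8.5, 6.3, 7.9, -1.9, -12.3, -4.8, 20.6
Mean of differences = 1.2800
Numerator Σ(Δx_t−Δx̄)(Δx_{t+1}−Δx̄) = -79.1124
Denominator Σ(Δx_t−Δx̄)² = 795.1760
r_1(Δx) = -79.1124 / 795.1760 = -0.099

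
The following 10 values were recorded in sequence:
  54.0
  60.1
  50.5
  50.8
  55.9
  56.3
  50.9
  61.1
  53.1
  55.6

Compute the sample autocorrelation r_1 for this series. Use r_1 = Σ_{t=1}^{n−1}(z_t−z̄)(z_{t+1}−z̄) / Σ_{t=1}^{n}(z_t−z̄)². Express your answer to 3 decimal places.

Mean z̄ = (54.0 + 60.1 + 50.5 + 50.8 + 55.9 + 56.3 + 50.9 + 61.1 + 53.1 + 55.6)/10 = 54.8300
Numerator Σ_{t=1}^{9}(z_t−z̄)(z_{t+1}−z̄) = -55.0799
Denominator Σ(z_t−z̄)² = 125.1010
r_1 = -55.0799 / 125.1010 = -0.440

-0.440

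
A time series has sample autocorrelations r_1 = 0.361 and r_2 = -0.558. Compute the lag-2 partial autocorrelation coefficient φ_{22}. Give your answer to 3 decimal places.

φ_{22} = (r_2 − r_1²) / (1 − r_1²)
r_1² = (0.361)² = 0.130321
Numerator = -0.558 − 0.1303 = -0.6883; denominator = 1 − 0.1303 = 0.8697
φ_{22} = -0.6883 / 0.8697 = -0.791

-0.791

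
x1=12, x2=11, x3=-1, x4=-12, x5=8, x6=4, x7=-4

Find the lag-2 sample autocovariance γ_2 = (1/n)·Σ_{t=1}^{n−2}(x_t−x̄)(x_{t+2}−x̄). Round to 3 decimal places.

-33.195

Mean x̄ = (12 + 11 − 1 − 12 + 8 + 4 − 4)/7 = 2.5714
Σ_{t=1}^{5}(x_t−x̄)(x_{t+2}−x̄) = -232.3673
γ_2 = -232.3673 / 7 = -33.195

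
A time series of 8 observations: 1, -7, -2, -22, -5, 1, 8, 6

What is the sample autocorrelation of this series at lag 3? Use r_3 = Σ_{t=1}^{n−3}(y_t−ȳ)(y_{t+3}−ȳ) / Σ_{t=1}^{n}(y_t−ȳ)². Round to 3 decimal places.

Mean ȳ = (1 − 7 − 2 − 22 − 5 + 1 + 8 + 6)/8 = -2.5000
Deviations from mean: 3.5000, -4.5000, 0.5000, -19.5000, -2.5000, 3.5000, 10.5000, 8.5000
Σ(y_t−ȳ)(y_{t+3}−ȳ) = (-68.2500) + (11.2500) + (1.7500) + (-204.7500) + (-21.2500) = -281.2500
Denominator Σ(y_t−ȳ)² = 614.0000
r_3 = -281.2500 / 614.0000 = -0.458

-0.458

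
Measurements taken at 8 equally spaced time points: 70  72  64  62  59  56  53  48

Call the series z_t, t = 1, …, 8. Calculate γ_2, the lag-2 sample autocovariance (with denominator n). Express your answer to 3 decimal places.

13.250

Mean z̄ = (70 + 72 + 64 + 62 + 59 + 56 + 53 + 48)/8 = 60.5000
Σ_{t=1}^{6}(z_t−z̄)(z_{t+2}−z̄) = 106.0000
γ_2 = 106.0000 / 8 = 13.250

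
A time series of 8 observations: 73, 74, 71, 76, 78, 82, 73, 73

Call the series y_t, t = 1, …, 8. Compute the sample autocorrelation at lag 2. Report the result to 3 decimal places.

-0.205

Mean ȳ = (73 + 74 + 71 + 76 + 78 + 82 + 73 + 73)/8 = 75.0000
Deviations from mean: -2.0000, -1.0000, -4.0000, 1.0000, 3.0000, 7.0000, -2.0000, -2.0000
Σ(y_t−ȳ)(y_{t+2}−ȳ) = (8.0000) + (-1.0000) + (-12.0000) + (7.0000) + (-6.0000) + (-14.0000) = -18.0000
Denominator Σ(y_t−ȳ)² = 88.0000
r_2 = -18.0000 / 88.0000 = -0.205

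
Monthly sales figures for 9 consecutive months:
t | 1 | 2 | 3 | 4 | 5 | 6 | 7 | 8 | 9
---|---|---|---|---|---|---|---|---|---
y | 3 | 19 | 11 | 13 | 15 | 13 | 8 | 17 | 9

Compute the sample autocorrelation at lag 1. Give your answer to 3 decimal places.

-0.542

Mean ȳ = (3 + 19 + 11 + 13 + 15 + 13 + 8 + 17 + 9)/9 = 12.0000
Numerator Σ_{t=1}^{8}(y_t−ȳ)(y_{t+1}−ȳ) = -104.0000
Denominator Σ(y_t−ȳ)² = 192.0000
r_1 = -104.0000 / 192.0000 = -0.542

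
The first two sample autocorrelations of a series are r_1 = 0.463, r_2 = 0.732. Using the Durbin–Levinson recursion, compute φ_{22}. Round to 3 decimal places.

0.659

φ_{22} = (r_2 − r_1²) / (1 − r_1²)
r_1² = (0.463)² = 0.214369
Numerator = 0.732 − 0.2144 = 0.5176; denominator = 1 − 0.2144 = 0.7856
φ_{22} = 0.5176 / 0.7856 = 0.659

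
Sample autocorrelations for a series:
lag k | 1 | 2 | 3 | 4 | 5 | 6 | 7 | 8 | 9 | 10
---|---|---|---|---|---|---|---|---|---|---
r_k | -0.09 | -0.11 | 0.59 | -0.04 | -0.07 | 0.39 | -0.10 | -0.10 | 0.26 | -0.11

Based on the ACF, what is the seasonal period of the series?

The largest autocorrelation is r_3 = 0.59, with weaker echoes at lags 6 (0.39) and 9 (0.26); the remaining lags stay at or below -0.04.
The dominant spike at lag 3 indicates a seasonal period of 3.

3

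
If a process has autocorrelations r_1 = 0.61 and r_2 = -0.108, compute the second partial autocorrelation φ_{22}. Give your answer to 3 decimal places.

-0.765

φ_{22} = (r_2 − r_1²) / (1 − r_1²)
r_1² = (0.61)² = 0.3721
Numerator = -0.108 − 0.3721 = -0.4801; denominator = 1 − 0.3721 = 0.6279
φ_{22} = -0.4801 / 0.6279 = -0.765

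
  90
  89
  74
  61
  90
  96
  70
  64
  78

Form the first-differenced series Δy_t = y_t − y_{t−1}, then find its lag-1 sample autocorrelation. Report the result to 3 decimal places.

-0.054

First differences Δy: -1, -15, -13, 29, 6, -26, -6, 14
Mean of differences = -1.5000
Numerator Σ(Δy_t−Δȳ)(Δy_{t+1}−Δȳ) = -116.7500
Denominator Σ(Δy_t−Δȳ)² = 2162.0000
r_1(Δy) = -116.7500 / 2162.0000 = -0.054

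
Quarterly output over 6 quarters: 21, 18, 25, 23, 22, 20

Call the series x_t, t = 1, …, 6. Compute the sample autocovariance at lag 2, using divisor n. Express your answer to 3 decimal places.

-1.250

Mean x̄ = (21 + 18 + 25 + 23 + 22 + 20)/6 = 21.5000
Deviations: -0.5000, -3.5000, 3.5000, 1.5000, 0.5000, -1.5000
Σ_{t=1}^{4}(x_t−x̄)(x_{t+2}−x̄) = -7.5000
γ_2 = -7.5000 / 6 = -1.250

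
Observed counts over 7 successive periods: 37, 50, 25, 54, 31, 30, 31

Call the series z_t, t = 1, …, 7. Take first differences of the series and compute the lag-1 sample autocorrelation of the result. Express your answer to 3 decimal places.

First differences Δz: 13, -25, 29, -23, -1, 1
Mean of differences = -1.0000
Numerator Σ(Δz_t−Δz̄)(Δz_{t+1}−Δz̄) = -1716.0000
Denominator Σ(Δz_t−Δz̄)² = 2160.0000
r_1(Δz) = -1716.0000 / 2160.0000 = -0.794

-0.794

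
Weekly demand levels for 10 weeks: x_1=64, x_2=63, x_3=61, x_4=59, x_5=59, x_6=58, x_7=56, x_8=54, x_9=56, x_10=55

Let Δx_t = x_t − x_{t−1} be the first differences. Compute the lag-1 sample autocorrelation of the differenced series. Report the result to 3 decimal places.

-0.143

First differences Δx: -1, -2, -2, 0, -1, -2, -2, 2, -1
Mean of differences = -1.0000
Numerator Σ(Δx_t−Δx̄)(Δx_{t+1}−Δx̄) = -2.0000
Denominator Σ(Δx_t−Δx̄)² = 14.0000
r_1(Δx) = -2.0000 / 14.0000 = -0.143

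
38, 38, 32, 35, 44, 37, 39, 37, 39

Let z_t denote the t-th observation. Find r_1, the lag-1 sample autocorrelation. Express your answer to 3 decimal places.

-0.124

Mean z̄ = (38 + 38 + 32 + 35 + 44 + 37 + 39 + 37 + 39)/9 = 37.6667
Numerator Σ_{t=1}^{8}(z_t−z̄)(z_{t+1}−z̄) = -10.4444
Denominator Σ(z_t−z̄)² = 84.0000
r_1 = -10.4444 / 84.0000 = -0.124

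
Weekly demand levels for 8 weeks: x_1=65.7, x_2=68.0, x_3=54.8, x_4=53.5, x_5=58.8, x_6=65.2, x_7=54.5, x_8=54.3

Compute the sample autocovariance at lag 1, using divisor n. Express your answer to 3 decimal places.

4.788

Mean x̄ = (65.7 + 68.0 + 54.8 + 53.5 + 58.8 + 65.2 + 54.5 + 54.3)/8 = 59.3500
Σ_{t=1}^{7}(x_t−x̄)(x_{t+1}−x̄) = 38.3075
γ_1 = 38.3075 / 8 = 4.788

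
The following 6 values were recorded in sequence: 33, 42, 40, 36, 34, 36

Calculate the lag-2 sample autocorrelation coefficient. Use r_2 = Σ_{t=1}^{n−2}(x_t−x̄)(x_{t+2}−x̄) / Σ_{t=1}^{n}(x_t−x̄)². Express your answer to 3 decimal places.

Mean x̄ = (33 + 42 + 40 + 36 + 34 + 36)/6 = 36.8333
Deviations from mean: -3.8333, 5.1667, 3.1667, -0.8333, -2.8333, -0.8333
Σ(x_t−x̄)(x_{t+2}−x̄) = (-12.1389) + (-4.3056) + (-8.9722) + (0.6944) = -24.7222
Denominator Σ(x_t−x̄)² = 60.8333
r_2 = -24.7222 / 60.8333 = -0.406

-0.406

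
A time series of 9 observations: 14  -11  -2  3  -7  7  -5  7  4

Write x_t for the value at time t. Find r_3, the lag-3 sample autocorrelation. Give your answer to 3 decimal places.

0.122

Mean x̄ = (14 − 11 − 2 + 3 − 7 + 7 − 5 + 7 + 4)/9 = 1.1111
Σ(x_t−x̄)(x_{t+3}−x̄) = (24.3457) + (98.2346) + (-18.3210) + (-11.5432) + (-47.7654) + (17.0123) = 61.9630
Denominator Σ(x_t−x̄)² = 506.8889
r_3 = 61.9630 / 506.8889 = 0.122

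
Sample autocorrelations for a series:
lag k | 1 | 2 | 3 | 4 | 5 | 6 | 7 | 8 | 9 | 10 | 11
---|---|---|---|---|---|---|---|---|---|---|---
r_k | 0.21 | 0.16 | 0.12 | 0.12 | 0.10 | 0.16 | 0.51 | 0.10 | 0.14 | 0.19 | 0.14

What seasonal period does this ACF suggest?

7

The largest autocorrelation is r_7 = 0.51; the remaining lags stay at or below 0.21. The elevated value at lag 1 (0.21), dropping to 0.16 at lag 2, reflects decaying short-term dependence rather than seasonality.
The dominant spike at lag 7 indicates a seasonal period of 7.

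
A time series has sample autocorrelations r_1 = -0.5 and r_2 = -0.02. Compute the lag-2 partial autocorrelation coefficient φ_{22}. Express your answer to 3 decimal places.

-0.360

φ_{22} = (r_2 − r_1²) / (1 − r_1²)
r_1² = (-0.5)² = 0.25
Numerator = -0.02 − 0.2500 = -0.2700; denominator = 1 − 0.2500 = 0.7500
φ_{22} = -0.2700 / 0.7500 = -0.360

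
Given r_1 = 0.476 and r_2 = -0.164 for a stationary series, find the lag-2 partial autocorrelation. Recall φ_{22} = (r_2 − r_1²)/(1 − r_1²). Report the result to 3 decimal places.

-0.505

φ_{22} = (r_2 − r_1²) / (1 − r_1²)
r_1² = (0.476)² = 0.226576
Numerator = -0.164 − 0.2266 = -0.3906; denominator = 1 − 0.2266 = 0.7734
φ_{22} = -0.3906 / 0.7734 = -0.505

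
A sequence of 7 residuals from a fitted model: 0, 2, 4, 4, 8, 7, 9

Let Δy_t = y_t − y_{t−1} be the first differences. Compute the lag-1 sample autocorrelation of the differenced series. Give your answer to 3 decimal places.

-0.758

First differences Δy: 2, 2, 0, 4, -1, 2
Mean of differences = 1.5000
Numerator Σ(Δy_t−Δȳ)(Δy_{t+1}−Δȳ) = -11.7500
Denominator Σ(Δy_t−Δȳ)² = 15.5000
r_1(Δy) = -11.7500 / 15.5000 = -0.758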